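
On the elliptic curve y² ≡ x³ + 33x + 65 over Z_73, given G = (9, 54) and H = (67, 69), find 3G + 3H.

First 3G:
Repeated addition: build up to 3G.
2G: tangent at (9, 54): λ = (3·9² + 33)/(2·54) ≡ 57/35. 35⁻¹ ≡ 48 (mod 73) since 35·48 = 1680 ≡ 1, so λ ≡ 57·48 ≡ 35.
  x = λ² - 9 - 9 = 1225 - 18 ≡ 39; y = λ·(9 - 39) - 54 ≡ 64. → (39, 64)
3G: (39, 64) + (9, 54). λ = (54 - 64)/(9 - 39) ≡ 63/43 mod 73. 43⁻¹ ≡ 17 (mod 73), so λ ≡ 49.
  x = λ² - 39 - 9 = 2401 - 48 ≡ 17; y = λ·(39 - 17) - 64 ≡ 65. → (17, 65)
3G = (17, 65).
Next 3H:
Repeated addition: build up to 3H.
2H: tangent at (67, 69): λ = (3·67² + 33)/(2·69) ≡ 68/65. 65⁻¹ ≡ 9 (mod 73), so λ ≡ 68·9 ≡ 28.
  x = λ² - 67 - 67 = 784 - 134 ≡ 66; y = λ·(67 - 66) - 69 ≡ 32. → (66, 32)
3H: (66, 32) + (67, 69). λ = (69 - 32)/(67 - 66) ≡ 37/1 mod 73. 1⁻¹ ≡ 1 (mod 73), so λ ≡ 37.
  x = λ² - 66 - 67 = 1369 - 133 ≡ 68; y = λ·(66 - 68) - 32 ≡ 40. → (68, 40)
3H = (68, 40).
Finally 3G + 3H:
(17, 65) + (68, 40). λ = (40 - 65)/(68 - 17) ≡ 48/51 mod 73. 51⁻¹ ≡ 63 (mod 73), so λ ≡ 31.
  x = λ² - 17 - 68 = 961 - 85 ≡ 0; y = λ·(17 - 0) - 65 ≡ 24. → (0, 24)

(0, 24)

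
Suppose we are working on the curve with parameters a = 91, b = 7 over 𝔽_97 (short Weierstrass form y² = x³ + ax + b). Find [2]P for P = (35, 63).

tangent at (35, 63): λ = (3·35² + 91)/(2·63) ≡ 80/29. 29⁻¹ ≡ 87 (mod 97), so λ ≡ 80·87 ≡ 73.
  x = λ² - 35 - 35 = 5329 - 70 ≡ 21; y = λ·(35 - 21) - 63 ≡ 86. → (21, 86)

(21, 86)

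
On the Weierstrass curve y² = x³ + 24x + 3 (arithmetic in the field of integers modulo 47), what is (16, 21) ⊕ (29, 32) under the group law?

(8, 40)

(16, 21) + (29, 32). λ = (32 - 21)/(29 - 16) ≡ 11/13 mod 47. 13⁻¹ ≡ 29 (mod 47), so λ ≡ 37.
  x = λ² - 16 - 29 = 1369 - 45 ≡ 8; y = λ·(16 - 8) - 21 ≡ 40. → (8, 40)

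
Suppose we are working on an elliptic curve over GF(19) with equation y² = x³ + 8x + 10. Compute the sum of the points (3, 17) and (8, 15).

(15, 3)

(3, 17) + (8, 15). λ = (15 - 17)/(8 - 3) ≡ 17/5 mod 19. 5⁻¹ ≡ 4 (mod 19), so λ ≡ 11.
  x = λ² - 3 - 8 = 121 - 11 ≡ 15; y = λ·(3 - 15) - 17 ≡ 3. → (15, 3)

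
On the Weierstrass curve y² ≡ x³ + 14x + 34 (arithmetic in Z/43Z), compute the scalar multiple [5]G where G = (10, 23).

Double-and-add on 5 = (101)₂. Start with G = (10, 23) for the leading 1-bit.
double: tangent at (10, 23): λ = (3·10² + 14)/(2·23) ≡ 13/3. 3⁻¹ ≡ 29 (mod 43) since 3·29 = 87 ≡ 1, so λ ≡ 13·29 ≡ 33.
  x = λ² - 10 - 10 = 1089 - 20 ≡ 37; y = λ·(10 - 37) - 23 ≡ 32. → (37, 32)
double: tangent at (37, 32): λ = (3·37² + 14)/(2·32) ≡ 36/21. 21⁻¹ ≡ 41 (mod 43), so λ ≡ 36·41 ≡ 14.
  x = λ² - 37 - 37 = 196 - 74 ≡ 36; y = λ·(37 - 36) - 32 ≡ 25. → (36, 25)
add G: (36, 25) + (10, 23). λ = (23 - 25)/(10 - 36) ≡ 41/17 mod 43. 17⁻¹ ≡ 38 (mod 43) since 17·38 = 646 ≡ 1, so λ ≡ 10.
  x = λ² - 36 - 10 = 100 - 46 ≡ 11; y = λ·(36 - 11) - 25 ≡ 10. → (11, 10)

(11, 10)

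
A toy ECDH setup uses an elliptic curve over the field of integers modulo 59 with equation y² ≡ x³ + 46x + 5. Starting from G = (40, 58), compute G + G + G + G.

Repeated addition: build up to 4G.
2G: tangent at (40, 58): λ = (3·40² + 46)/(2·58) ≡ 8/57. 57⁻¹ ≡ 29 (mod 59), so λ ≡ 8·29 ≡ 55.
  x = λ² - 40 - 40 = 3025 - 80 ≡ 54; y = λ·(40 - 54) - 58 ≡ 57. → (54, 57)
3G: (54, 57) + (40, 58). λ = (58 - 57)/(40 - 54) ≡ 1/45 mod 59. 45⁻¹ ≡ 21 (mod 59), so λ ≡ 21.
  x = λ² - 54 - 40 = 441 - 94 ≡ 52; y = λ·(54 - 52) - 57 ≡ 44. → (52, 44)
4G: (52, 44) + (40, 58). λ = (58 - 44)/(40 - 52) ≡ 14/47 mod 59. 47⁻¹ ≡ 54 (mod 59), so λ ≡ 48.
  x = λ² - 52 - 40 = 2304 - 92 ≡ 29; y = λ·(52 - 29) - 44 ≡ 57. → (29, 57)

(29, 57)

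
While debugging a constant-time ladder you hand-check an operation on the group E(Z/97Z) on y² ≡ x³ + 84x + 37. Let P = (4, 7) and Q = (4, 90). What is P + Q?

O

The two points share x = 4 and their y-coordinates satisfy 7 + 90 ≡ 0 (mod 97), so they are inverses. Their sum is O.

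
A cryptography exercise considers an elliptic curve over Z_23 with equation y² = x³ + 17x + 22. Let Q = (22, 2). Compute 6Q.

Repeated addition: build up to 6Q.
2Q: tangent at (22, 2): λ = (3·22² + 17)/(2·2) ≡ 20/4. 4⁻¹ ≡ 6 (mod 23), so λ ≡ 20·6 ≡ 5.
  x = λ² - 22 - 22 = 25 - 44 ≡ 4; y = λ·(22 - 4) - 2 ≡ 19. → (4, 19)
3Q: (4, 19) + (22, 2). λ = (2 - 19)/(22 - 4) ≡ 6/18 mod 23. 18⁻¹ ≡ 9 (mod 23) since 18·9 = 162 ≡ 1, so λ ≡ 8.
  x = λ² - 4 - 22 = 64 - 26 ≡ 15; y = λ·(4 - 15) - 19 ≡ 8. → (15, 8)
4Q: (15, 8) + (22, 2). λ = (2 - 8)/(22 - 15) ≡ 17/7 mod 23. 7⁻¹ ≡ 10 (mod 23) since 7·10 = 70 ≡ 1, so λ ≡ 9.
  x = λ² - 15 - 22 = 81 - 37 ≡ 21; y = λ·(15 - 21) - 8 ≡ 7. → (21, 7)
5Q: (21, 7) + (22, 2). λ = (2 - 7)/(22 - 21) ≡ 18/1 mod 23. 1⁻¹ ≡ 1 (mod 23), so λ ≡ 18.
  x = λ² - 21 - 22 = 324 - 43 ≡ 5; y = λ·(21 - 5) - 7 ≡ 5. → (5, 5)
6Q: (5, 5) + (22, 2). λ = (2 - 5)/(22 - 5) ≡ 20/17 mod 23. 17⁻¹ ≡ 19 (mod 23) since 17·19 = 323 ≡ 1, so λ ≡ 12.
  x = λ² - 5 - 22 = 144 - 27 ≡ 2; y = λ·(5 - 2) - 5 ≡ 8. → (2, 8)

(2, 8)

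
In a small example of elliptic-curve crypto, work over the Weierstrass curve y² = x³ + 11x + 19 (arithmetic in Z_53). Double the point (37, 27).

(23, 14)

tangent at (37, 27): λ = (3·37² + 11)/(2·27) ≡ 37/1. 1⁻¹ ≡ 1 (mod 53), so λ ≡ 37·1 ≡ 37.
  x = λ² - 37 - 37 = 1369 - 74 ≡ 23; y = λ·(37 - 23) - 27 ≡ 14. → (23, 14)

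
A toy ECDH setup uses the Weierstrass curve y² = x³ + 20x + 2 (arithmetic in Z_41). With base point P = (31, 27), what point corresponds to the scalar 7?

(13, 9)

Double-and-add on 7 = (111)₂. Start with P = (31, 27) for the leading 1-bit.
double: tangent at (31, 27): λ = (3·31² + 20)/(2·27) ≡ 33/13. 13⁻¹ ≡ 19 (mod 41), so λ ≡ 33·19 ≡ 12.
  x = λ² - 31 - 31 = 144 - 62 ≡ 0; y = λ·(31 - 0) - 27 ≡ 17. → (0, 17)
add P: (0, 17) + (31, 27). λ = (27 - 17)/(31 - 0) ≡ 10/31 mod 41. 31⁻¹ ≡ 4 (mod 41), so λ ≡ 40.
  x = λ² - 0 - 31 = 1600 - 31 ≡ 11; y = λ·(0 - 11) - 17 ≡ 35. → (11, 35)
double: tangent at (11, 35): λ = (3·11² + 20)/(2·35) ≡ 14/29. 29⁻¹ ≡ 17 (mod 41) since 29·17 = 493 ≡ 1, so λ ≡ 14·17 ≡ 33.
  x = λ² - 11 - 11 = 1089 - 22 ≡ 1; y = λ·(11 - 1) - 35 ≡ 8. → (1, 8)
add P: (1, 8) + (31, 27). λ = (27 - 8)/(31 - 1) ≡ 19/30 mod 41. 30⁻¹ ≡ 26 (mod 41), so λ ≡ 2.
  x = λ² - 1 - 31 = 4 - 32 ≡ 13; y = λ·(1 - 13) - 8 ≡ 9. → (13, 9)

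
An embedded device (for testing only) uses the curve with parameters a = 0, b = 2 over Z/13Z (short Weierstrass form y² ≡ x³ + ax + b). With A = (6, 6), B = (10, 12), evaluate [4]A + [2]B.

First 4A:
Repeated addition: build up to 4A.
2A: tangent at (6, 6): λ = (3·6² + 0)/(2·6) ≡ 4/12. 12⁻¹ ≡ 12 (mod 13), so λ ≡ 4·12 ≡ 9.
  x = λ² - 6 - 6 = 81 - 12 ≡ 4; y = λ·(6 - 4) - 6 ≡ 12. → (4, 12)
3A: (4, 12) + (6, 6). λ = (6 - 12)/(6 - 4) ≡ 7/2 mod 13. 2⁻¹ ≡ 7 (mod 13), so λ ≡ 10.
  x = λ² - 4 - 6 = 100 - 10 ≡ 12; y = λ·(4 - 12) - 12 ≡ 12. → (12, 12)
4A: (12, 12) + (6, 6). λ = (6 - 12)/(6 - 12) ≡ 7/7 mod 13. 7⁻¹ ≡ 2 (mod 13) since 7·2 = 14 ≡ 1, so λ ≡ 1.
  x = λ² - 12 - 6 = 1 - 18 ≡ 9; y = λ·(12 - 9) - 12 ≡ 4. → (9, 4)
4A = (9, 4).
Next 2B:
Repeated addition: build up to 2B.
2B: tangent at (10, 12): λ = (3·10² + 0)/(2·12) ≡ 1/11. 11⁻¹ ≡ 6 (mod 13), so λ ≡ 1·6 ≡ 6.
  x = λ² - 10 - 10 = 36 - 20 ≡ 3; y = λ·(10 - 3) - 12 ≡ 4. → (3, 4)
2B = (3, 4).
Finally 4A + 2B:
(9, 4) + (3, 4). λ = (4 - 4)/(3 - 9) ≡ 0/7 mod 13. 7⁻¹ ≡ 2 (mod 13) since 7·2 = 14 ≡ 1, so λ ≡ 0.
  x = λ² - 9 - 3 = 0 - 12 ≡ 1; y = λ·(9 - 1) - 4 ≡ 9. → (1, 9)

(1, 9)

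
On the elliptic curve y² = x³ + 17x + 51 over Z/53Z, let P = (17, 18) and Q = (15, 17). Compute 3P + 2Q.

(17, 35)

First 3P:
Repeated addition: build up to 3P.
2P: tangent at (17, 18): λ = (3·17² + 17)/(2·18) ≡ 36/36. 36⁻¹ ≡ 28 (mod 53), so λ ≡ 36·28 ≡ 1.
  x = λ² - 17 - 17 = 1 - 34 ≡ 20; y = λ·(17 - 20) - 18 ≡ 32. → (20, 32)
3P: (20, 32) + (17, 18). λ = (18 - 32)/(17 - 20) ≡ 39/50 mod 53. 50⁻¹ ≡ 35 (mod 53), so λ ≡ 40.
  x = λ² - 20 - 17 = 1600 - 37 ≡ 26; y = λ·(20 - 26) - 32 ≡ 46. → (26, 46)
3P = (26, 46).
Next 2Q:
Repeated addition: build up to 2Q.
2Q: tangent at (15, 17): λ = (3·15² + 17)/(2·17) ≡ 3/34. 34⁻¹ ≡ 39 (mod 53), so λ ≡ 3·39 ≡ 11.
  x = λ² - 15 - 15 = 121 - 30 ≡ 38; y = λ·(15 - 38) - 17 ≡ 48. → (38, 48)
2Q = (38, 48).
Finally 3P + 2Q:
(26, 46) + (38, 48). λ = (48 - 46)/(38 - 26) ≡ 2/12 mod 53. 12⁻¹ ≡ 31 (mod 53) since 12·31 = 372 ≡ 1, so λ ≡ 9.
  x = λ² - 26 - 38 = 81 - 64 ≡ 17; y = λ·(26 - 17) - 46 ≡ 35. → (17, 35)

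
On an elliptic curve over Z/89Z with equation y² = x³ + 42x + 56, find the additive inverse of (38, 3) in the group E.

-(38, 3) = (38, -3 mod 89) = (38, 86).

(38, 86)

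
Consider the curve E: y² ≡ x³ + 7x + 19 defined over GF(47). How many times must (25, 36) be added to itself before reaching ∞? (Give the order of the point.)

2P: tangent at (25, 36): λ = (3·25² + 7)/(2·36) ≡ 2/25. 25⁻¹ ≡ 32 (mod 47) since 25·32 = 800 ≡ 1, so λ ≡ 2·32 ≡ 17.
  x = λ² - 25 - 25 = 289 - 50 ≡ 4; y = λ·(25 - 4) - 36 ≡ 39. → (4, 39)
3P: (4, 39) + (25, 36). λ = (36 - 39)/(25 - 4) ≡ 44/21 mod 47. 21⁻¹ ≡ 9 (mod 47) since 21·9 = 189 ≡ 1, so λ ≡ 20.
  x = λ² - 4 - 25 = 400 - 29 ≡ 42; y = λ·(4 - 42) - 39 ≡ 0. → (42, 0)
4P: (42, 0) + (25, 36). λ = (36 - 0)/(25 - 42) ≡ 36/30 mod 47. 30⁻¹ ≡ 11 (mod 47), so λ ≡ 20.
  x = λ² - 42 - 25 = 400 - 67 ≡ 4; y = λ·(42 - 4) - 0 ≡ 8. → (4, 8)
5P: (4, 8) + (25, 36). λ = (36 - 8)/(25 - 4) ≡ 28/21 mod 47. 21⁻¹ ≡ 9 (mod 47), so λ ≡ 17.
  x = λ² - 4 - 25 = 289 - 29 ≡ 25; y = λ·(4 - 25) - 8 ≡ 11. → (25, 11)
6P: (25, 11) + (25, 36): same x and y₁ ≡ -y₂, so the sum is ∞.
6P = ∞, so the order is 6.

6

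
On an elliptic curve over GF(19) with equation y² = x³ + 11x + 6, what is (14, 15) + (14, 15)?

tangent at (14, 15): λ = (3·14² + 11)/(2·15) ≡ 10/11. 11⁻¹ ≡ 7 (mod 19) since 11·7 = 77 ≡ 1, so λ ≡ 10·7 ≡ 13.
  x = λ² - 14 - 14 = 169 - 28 ≡ 8; y = λ·(14 - 8) - 15 ≡ 6. → (8, 6)

(8, 6)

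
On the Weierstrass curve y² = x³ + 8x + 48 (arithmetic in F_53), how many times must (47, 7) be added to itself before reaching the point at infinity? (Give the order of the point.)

2P: tangent at (47, 7): λ = (3·47² + 8)/(2·7) ≡ 10/14. 14⁻¹ ≡ 19 (mod 53), so λ ≡ 10·19 ≡ 31.
  x = λ² - 47 - 47 = 961 - 94 ≡ 19; y = λ·(47 - 19) - 7 ≡ 13. → (19, 13)
3P: (19, 13) + (47, 7). λ = (7 - 13)/(47 - 19) ≡ 47/28 mod 53. 28⁻¹ ≡ 36 (mod 53) since 28·36 = 1008 ≡ 1, so λ ≡ 49.
  x = λ² - 19 - 47 = 2401 - 66 ≡ 3; y = λ·(19 - 3) - 13 ≡ 29. → (3, 29)
4P: (3, 29) + (47, 7). λ = (7 - 29)/(47 - 3) ≡ 31/44 mod 53. 44⁻¹ ≡ 47 (mod 53), so λ ≡ 26.
  x = λ² - 3 - 47 = 676 - 50 ≡ 43; y = λ·(3 - 43) - 29 ≡ 44. → (43, 44)
5P: (43, 44) + (47, 7). λ = (7 - 44)/(47 - 43) ≡ 16/4 mod 53. 4⁻¹ ≡ 40 (mod 53), so λ ≡ 4.
  x = λ² - 43 - 47 = 16 - 90 ≡ 32; y = λ·(43 - 32) - 44 ≡ 0. → (32, 0)
6P: (32, 0) + (47, 7). λ = (7 - 0)/(47 - 32) ≡ 7/15 mod 53. 15⁻¹ ≡ 46 (mod 53) since 15·46 = 690 ≡ 1, so λ ≡ 4.
  x = λ² - 32 - 47 = 16 - 79 ≡ 43; y = λ·(32 - 43) - 0 ≡ 9. → (43, 9)
7P: (43, 9) + (47, 7). λ = (7 - 9)/(47 - 43) ≡ 51/4 mod 53. 4⁻¹ ≡ 40 (mod 53), so λ ≡ 26.
  x = λ² - 43 - 47 = 676 - 90 ≡ 3; y = λ·(43 - 3) - 9 ≡ 24. → (3, 24)
8P: (3, 24) + (47, 7). λ = (7 - 24)/(47 - 3) ≡ 36/44 mod 53. 44⁻¹ ≡ 47 (mod 53), so λ ≡ 49.
  x = λ² - 3 - 47 = 2401 - 50 ≡ 19; y = λ·(3 - 19) - 24 ≡ 40. → (19, 40)
9P: (19, 40) + (47, 7). λ = (7 - 40)/(47 - 19) ≡ 20/28 mod 53. 28⁻¹ ≡ 36 (mod 53), so λ ≡ 31.
  x = λ² - 19 - 47 = 961 - 66 ≡ 47; y = λ·(19 - 47) - 40 ≡ 46. → (47, 46)
10P: (47, 46) + (47, 7): same x and y₁ ≡ -y₂, so the sum is the point at infinity.
10P = the point at infinity, so the order is 10.

10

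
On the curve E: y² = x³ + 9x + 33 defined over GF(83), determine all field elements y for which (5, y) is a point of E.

x³ + 9x + 33 = 203 ≡ 37 (mod 83).
Square roots of 37 mod 83: 28 and 55 (since 28² = 784 ≡ 37).

28, 55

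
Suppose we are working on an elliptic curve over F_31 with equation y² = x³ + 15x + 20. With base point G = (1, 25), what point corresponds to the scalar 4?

(9, 4)

Repeated addition: build up to 4G.
2G: tangent at (1, 25): λ = (3·1² + 15)/(2·25) ≡ 18/19. 19⁻¹ ≡ 18 (mod 31), so λ ≡ 18·18 ≡ 14.
  x = λ² - 1 - 1 = 196 - 2 ≡ 8; y = λ·(1 - 8) - 25 ≡ 1. → (8, 1)
3G: (8, 1) + (1, 25). λ = (25 - 1)/(1 - 8) ≡ 24/24 mod 31. 24⁻¹ ≡ 22 (mod 31) since 24·22 = 528 ≡ 1, so λ ≡ 1.
  x = λ² - 8 - 1 = 1 - 9 ≡ 23; y = λ·(8 - 23) - 1 ≡ 15. → (23, 15)
4G: (23, 15) + (1, 25). λ = (25 - 15)/(1 - 23) ≡ 10/9 mod 31. 9⁻¹ ≡ 7 (mod 31), so λ ≡ 8.
  x = λ² - 23 - 1 = 64 - 24 ≡ 9; y = λ·(23 - 9) - 15 ≡ 4. → (9, 4)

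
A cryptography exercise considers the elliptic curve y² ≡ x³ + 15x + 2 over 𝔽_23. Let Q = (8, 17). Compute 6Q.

(19, 19)

Repeated addition: build up to 6Q.
2Q: tangent at (8, 17): λ = (3·8² + 15)/(2·17) ≡ 0/11. 11⁻¹ ≡ 21 (mod 23) since 11·21 = 231 ≡ 1, so λ ≡ 0·21 ≡ 0.
  x = λ² - 8 - 8 = 0 - 16 ≡ 7; y = λ·(8 - 7) - 17 ≡ 6. → (7, 6)
3Q: (7, 6) + (8, 17). λ = (17 - 6)/(8 - 7) ≡ 11/1 mod 23. 1⁻¹ ≡ 1 (mod 23), so λ ≡ 11.
  x = λ² - 7 - 8 = 121 - 15 ≡ 14; y = λ·(7 - 14) - 6 ≡ 9. → (14, 9)
4Q: (14, 9) + (8, 17). λ = (17 - 9)/(8 - 14) ≡ 8/17 mod 23. 17⁻¹ ≡ 19 (mod 23), so λ ≡ 14.
  x = λ² - 14 - 8 = 196 - 22 ≡ 13; y = λ·(14 - 13) - 9 ≡ 5. → (13, 5)
5Q: (13, 5) + (8, 17). λ = (17 - 5)/(8 - 13) ≡ 12/18 mod 23. 18⁻¹ ≡ 9 (mod 23) since 18·9 = 162 ≡ 1, so λ ≡ 16.
  x = λ² - 13 - 8 = 256 - 21 ≡ 5; y = λ·(13 - 5) - 5 ≡ 8. → (5, 8)
6Q: (5, 8) + (8, 17). λ = (17 - 8)/(8 - 5) ≡ 9/3 mod 23. 3⁻¹ ≡ 8 (mod 23) since 3·8 = 24 ≡ 1, so λ ≡ 3.
  x = λ² - 5 - 8 = 9 - 13 ≡ 19; y = λ·(5 - 19) - 8 ≡ 19. → (19, 19)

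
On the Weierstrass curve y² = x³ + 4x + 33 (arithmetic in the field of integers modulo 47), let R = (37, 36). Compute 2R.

tangent at (37, 36): λ = (3·37² + 4)/(2·36) ≡ 22/25. 25⁻¹ ≡ 32 (mod 47), so λ ≡ 22·32 ≡ 46.
  x = λ² - 37 - 37 = 2116 - 74 ≡ 21; y = λ·(37 - 21) - 36 ≡ 42. → (21, 42)

(21, 42)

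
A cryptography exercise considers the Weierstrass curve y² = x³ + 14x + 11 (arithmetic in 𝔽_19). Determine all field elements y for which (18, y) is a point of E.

none

x³ + 14x + 11 = 6095 ≡ 15 (mod 19).
15 is a non-residue mod 19; no y exists.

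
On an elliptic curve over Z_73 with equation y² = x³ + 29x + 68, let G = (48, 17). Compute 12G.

(33, 43)

Repeated addition: build up to 12G.
2G: tangent at (48, 17): λ = (3·48² + 29)/(2·17) ≡ 6/34. 34⁻¹ ≡ 58 (mod 73) since 34·58 = 1972 ≡ 1, so λ ≡ 6·58 ≡ 56.
  x = λ² - 48 - 48 = 3136 - 96 ≡ 47; y = λ·(48 - 47) - 17 ≡ 39. → (47, 39)
3G: (47, 39) + (48, 17). λ = (17 - 39)/(48 - 47) ≡ 51/1 mod 73. 1⁻¹ ≡ 1 (mod 73), so λ ≡ 51.
  x = λ² - 47 - 48 = 2601 - 95 ≡ 24; y = λ·(47 - 24) - 39 ≡ 39. → (24, 39)
4G: (24, 39) + (48, 17). λ = (17 - 39)/(48 - 24) ≡ 51/24 mod 73. 24⁻¹ ≡ 70 (mod 73) since 24·70 = 1680 ≡ 1, so λ ≡ 66.
  x = λ² - 24 - 48 = 4356 - 72 ≡ 50; y = λ·(24 - 50) - 39 ≡ 70. → (50, 70)
5G: (50, 70) + (48, 17). λ = (17 - 70)/(48 - 50) ≡ 20/71 mod 73. 71⁻¹ ≡ 36 (mod 73), so λ ≡ 63.
  x = λ² - 50 - 48 = 3969 - 98 ≡ 2; y = λ·(50 - 2) - 70 ≡ 34. → (2, 34)
6G: (2, 34) + (48, 17). λ = (17 - 34)/(48 - 2) ≡ 56/46 mod 73. 46⁻¹ ≡ 27 (mod 73) since 46·27 = 1242 ≡ 1, so λ ≡ 52.
  x = λ² - 2 - 48 = 2704 - 50 ≡ 26; y = λ·(2 - 26) - 34 ≡ 32. → (26, 32)
7G: (26, 32) + (48, 17). λ = (17 - 32)/(48 - 26) ≡ 58/22 mod 73. 22⁻¹ ≡ 10 (mod 73) since 22·10 = 220 ≡ 1, so λ ≡ 69.
  x = λ² - 26 - 48 = 4761 - 74 ≡ 15; y = λ·(26 - 15) - 32 ≡ 70. → (15, 70)
8G: (15, 70) + (48, 17). λ = (17 - 70)/(48 - 15) ≡ 20/33 mod 73. 33⁻¹ ≡ 31 (mod 73), so λ ≡ 36.
  x = λ² - 15 - 48 = 1296 - 63 ≡ 65; y = λ·(15 - 65) - 70 ≡ 28. → (65, 28)
9G: (65, 28) + (48, 17). λ = (17 - 28)/(48 - 65) ≡ 62/56 mod 73. 56⁻¹ ≡ 30 (mod 73), so λ ≡ 35.
  x = λ² - 65 - 48 = 1225 - 113 ≡ 17; y = λ·(65 - 17) - 28 ≡ 46. → (17, 46)
10G: (17, 46) + (48, 17). λ = (17 - 46)/(48 - 17) ≡ 44/31 mod 73. 31⁻¹ ≡ 33 (mod 73) since 31·33 = 1023 ≡ 1, so λ ≡ 65.
  x = λ² - 17 - 48 = 4225 - 65 ≡ 72; y = λ·(17 - 72) - 46 ≡ 29. → (72, 29)
11G: (72, 29) + (48, 17). λ = (17 - 29)/(48 - 72) ≡ 61/49 mod 73. 49⁻¹ ≡ 3 (mod 73), so λ ≡ 37.
  x = λ² - 72 - 48 = 1369 - 120 ≡ 8; y = λ·(72 - 8) - 29 ≡ 3. → (8, 3)
12G: (8, 3) + (48, 17). λ = (17 - 3)/(48 - 8) ≡ 14/40 mod 73. 40⁻¹ ≡ 42 (mod 73), so λ ≡ 4.
  x = λ² - 8 - 48 = 16 - 56 ≡ 33; y = λ·(8 - 33) - 3 ≡ 43. → (33, 43)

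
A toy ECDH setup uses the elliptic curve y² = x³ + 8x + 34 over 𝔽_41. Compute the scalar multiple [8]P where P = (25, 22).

(30, 3)

Repeated addition: build up to 8P.
2P: tangent at (25, 22): λ = (3·25² + 8)/(2·22) ≡ 38/3. 3⁻¹ ≡ 14 (mod 41) since 3·14 = 42 ≡ 1, so λ ≡ 38·14 ≡ 40.
  x = λ² - 25 - 25 = 1600 - 50 ≡ 33; y = λ·(25 - 33) - 22 ≡ 27. → (33, 27)
3P: (33, 27) + (25, 22). λ = (22 - 27)/(25 - 33) ≡ 36/33 mod 41. 33⁻¹ ≡ 5 (mod 41), so λ ≡ 16.
  x = λ² - 33 - 25 = 256 - 58 ≡ 34; y = λ·(33 - 34) - 27 ≡ 39. → (34, 39)
4P: (34, 39) + (25, 22). λ = (22 - 39)/(25 - 34) ≡ 24/32 mod 41. 32⁻¹ ≡ 9 (mod 41), so λ ≡ 11.
  x = λ² - 34 - 25 = 121 - 59 ≡ 21; y = λ·(34 - 21) - 39 ≡ 22. → (21, 22)
5P: (21, 22) + (25, 22). λ = (22 - 22)/(25 - 21) ≡ 0/4 mod 41. 4⁻¹ ≡ 31 (mod 41), so λ ≡ 0.
  x = λ² - 21 - 25 = 0 - 46 ≡ 36; y = λ·(21 - 36) - 22 ≡ 19. → (36, 19)
6P: (36, 19) + (25, 22). λ = (22 - 19)/(25 - 36) ≡ 3/30 mod 41. 30⁻¹ ≡ 26 (mod 41) since 30·26 = 780 ≡ 1, so λ ≡ 37.
  x = λ² - 36 - 25 = 1369 - 61 ≡ 37; y = λ·(36 - 37) - 19 ≡ 26. → (37, 26)
7P: (37, 26) + (25, 22). λ = (22 - 26)/(25 - 37) ≡ 37/29 mod 41. 29⁻¹ ≡ 17 (mod 41) since 29·17 = 493 ≡ 1, so λ ≡ 14.
  x = λ² - 37 - 25 = 196 - 62 ≡ 11; y = λ·(37 - 11) - 26 ≡ 10. → (11, 10)
8P: (11, 10) + (25, 22). λ = (22 - 10)/(25 - 11) ≡ 12/14 mod 41. 14⁻¹ ≡ 3 (mod 41) since 14·3 = 42 ≡ 1, so λ ≡ 36.
  x = λ² - 11 - 25 = 1296 - 36 ≡ 30; y = λ·(11 - 30) - 10 ≡ 3. → (30, 3)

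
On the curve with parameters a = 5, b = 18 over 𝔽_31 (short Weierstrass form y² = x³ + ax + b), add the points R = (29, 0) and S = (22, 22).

(0, 24)

(29, 0) + (22, 22). λ = (22 - 0)/(22 - 29) ≡ 22/24 mod 31. 24⁻¹ ≡ 22 (mod 31), so λ ≡ 19.
  x = λ² - 29 - 22 = 361 - 51 ≡ 0; y = λ·(29 - 0) - 0 ≡ 24. → (0, 24)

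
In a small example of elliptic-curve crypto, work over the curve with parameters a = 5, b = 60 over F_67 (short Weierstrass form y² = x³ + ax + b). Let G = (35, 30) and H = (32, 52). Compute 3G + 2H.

First 3G:
Repeated addition: build up to 3G.
2G: tangent at (35, 30): λ = (3·35² + 5)/(2·30) ≡ 62/60. 60⁻¹ ≡ 19 (mod 67), so λ ≡ 62·19 ≡ 39.
  x = λ² - 35 - 35 = 1521 - 70 ≡ 44; y = λ·(35 - 44) - 30 ≡ 21. → (44, 21)
3G: (44, 21) + (35, 30). λ = (30 - 21)/(35 - 44) ≡ 9/58 mod 67. 58⁻¹ ≡ 52 (mod 67), so λ ≡ 66.
  x = λ² - 44 - 35 = 4356 - 79 ≡ 56; y = λ·(44 - 56) - 21 ≡ 58. → (56, 58)
3G = (56, 58).
Next 2H:
Repeated addition: build up to 2H.
2H: tangent at (32, 52): λ = (3·32² + 5)/(2·52) ≡ 62/37. 37⁻¹ ≡ 29 (mod 67), so λ ≡ 62·29 ≡ 56.
  x = λ² - 32 - 32 = 3136 - 64 ≡ 57; y = λ·(32 - 57) - 52 ≡ 22. → (57, 22)
2H = (57, 22).
Finally 3G + 2H:
(56, 58) + (57, 22). λ = (22 - 58)/(57 - 56) ≡ 31/1 mod 67. 1⁻¹ ≡ 1 (mod 67), so λ ≡ 31.
  x = λ² - 56 - 57 = 961 - 113 ≡ 44; y = λ·(56 - 44) - 58 ≡ 46. → (44, 46)

(44, 46)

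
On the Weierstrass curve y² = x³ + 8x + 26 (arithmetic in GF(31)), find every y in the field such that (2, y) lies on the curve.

9, 22

x³ + 8x + 26 = 50 ≡ 19 (mod 31).
Square roots of 19 mod 31: 9 and 22 (since 9² = 81 ≡ 19).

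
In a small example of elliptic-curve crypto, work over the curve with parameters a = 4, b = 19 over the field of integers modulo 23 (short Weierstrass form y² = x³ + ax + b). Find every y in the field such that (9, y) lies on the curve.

5, 18

x³ + 4x + 19 = 784 ≡ 2 (mod 23).
Square roots of 2 mod 23: 5 and 18 (since 5² = 25 ≡ 2).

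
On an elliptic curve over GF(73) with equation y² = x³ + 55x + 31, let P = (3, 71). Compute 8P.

Repeated addition: build up to 8P.
2P: tangent at (3, 71): λ = (3·3² + 55)/(2·71) ≡ 9/69. 69⁻¹ ≡ 18 (mod 73), so λ ≡ 9·18 ≡ 16.
  x = λ² - 3 - 3 = 256 - 6 ≡ 31; y = λ·(3 - 31) - 71 ≡ 65. → (31, 65)
3P: (31, 65) + (3, 71). λ = (71 - 65)/(3 - 31) ≡ 6/45 mod 73. 45⁻¹ ≡ 13 (mod 73) since 45·13 = 585 ≡ 1, so λ ≡ 5.
  x = λ² - 31 - 3 = 25 - 34 ≡ 64; y = λ·(31 - 64) - 65 ≡ 62. → (64, 62)
4P: (64, 62) + (3, 71). λ = (71 - 62)/(3 - 64) ≡ 9/12 mod 73. 12⁻¹ ≡ 67 (mod 73), so λ ≡ 19.
  x = λ² - 64 - 3 = 361 - 67 ≡ 2; y = λ·(64 - 2) - 62 ≡ 21. → (2, 21)
5P: (2, 21) + (3, 71). λ = (71 - 21)/(3 - 2) ≡ 50/1 mod 73. 1⁻¹ ≡ 1 (mod 73), so λ ≡ 50.
  x = λ² - 2 - 3 = 2500 - 5 ≡ 13; y = λ·(2 - 13) - 21 ≡ 13. → (13, 13)
6P: (13, 13) + (3, 71). λ = (71 - 13)/(3 - 13) ≡ 58/63 mod 73. 63⁻¹ ≡ 51 (mod 73), so λ ≡ 38.
  x = λ² - 13 - 3 = 1444 - 16 ≡ 41; y = λ·(13 - 41) - 13 ≡ 18. → (41, 18)
7P: (41, 18) + (3, 71). λ = (71 - 18)/(3 - 41) ≡ 53/35 mod 73. 35⁻¹ ≡ 48 (mod 73), so λ ≡ 62.
  x = λ² - 41 - 3 = 3844 - 44 ≡ 4; y = λ·(41 - 4) - 18 ≡ 13. → (4, 13)
8P: (4, 13) + (3, 71). λ = (71 - 13)/(3 - 4) ≡ 58/72 mod 73. 72⁻¹ ≡ 72 (mod 73), so λ ≡ 15.
  x = λ² - 4 - 3 = 225 - 7 ≡ 72; y = λ·(4 - 72) - 13 ≡ 62. → (72, 62)

(72, 62)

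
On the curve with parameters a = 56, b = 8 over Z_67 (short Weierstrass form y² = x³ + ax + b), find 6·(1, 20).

(29, 5)

Write G = (1, 20).
Repeated addition: build up to 6G.
2G: tangent at (1, 20): λ = (3·1² + 56)/(2·20) ≡ 59/40. 40⁻¹ ≡ 62 (mod 67), so λ ≡ 59·62 ≡ 40.
  x = λ² - 1 - 1 = 1600 - 2 ≡ 57; y = λ·(1 - 57) - 20 ≡ 18. → (57, 18)
3G: (57, 18) + (1, 20). λ = (20 - 18)/(1 - 57) ≡ 2/11 mod 67. 11⁻¹ ≡ 61 (mod 67) since 11·61 = 671 ≡ 1, so λ ≡ 55.
  x = λ² - 57 - 1 = 3025 - 58 ≡ 19; y = λ·(57 - 19) - 18 ≡ 62. → (19, 62)
4G: (19, 62) + (1, 20). λ = (20 - 62)/(1 - 19) ≡ 25/49 mod 67. 49⁻¹ ≡ 26 (mod 67), so λ ≡ 47.
  x = λ² - 19 - 1 = 2209 - 20 ≡ 45; y = λ·(19 - 45) - 62 ≡ 56. → (45, 56)
5G: (45, 56) + (1, 20). λ = (20 - 56)/(1 - 45) ≡ 31/23 mod 67. 23⁻¹ ≡ 35 (mod 67), so λ ≡ 13.
  x = λ² - 45 - 1 = 169 - 46 ≡ 56; y = λ·(45 - 56) - 56 ≡ 2. → (56, 2)
6G: (56, 2) + (1, 20). λ = (20 - 2)/(1 - 56) ≡ 18/12 mod 67. 12⁻¹ ≡ 28 (mod 67), so λ ≡ 35.
  x = λ² - 56 - 1 = 1225 - 57 ≡ 29; y = λ·(56 - 29) - 2 ≡ 5. → (29, 5)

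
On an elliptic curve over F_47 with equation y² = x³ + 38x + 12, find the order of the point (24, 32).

2P: tangent at (24, 32): λ = (3·24² + 38)/(2·32) ≡ 27/17. 17⁻¹ ≡ 36 (mod 47), so λ ≡ 27·36 ≡ 32.
  x = λ² - 24 - 24 = 1024 - 48 ≡ 36; y = λ·(24 - 36) - 32 ≡ 7. → (36, 7)
3P: (36, 7) + (24, 32). λ = (32 - 7)/(24 - 36) ≡ 25/35 mod 47. 35⁻¹ ≡ 43 (mod 47), so λ ≡ 41.
  x = λ² - 36 - 24 = 1681 - 60 ≡ 23; y = λ·(36 - 23) - 7 ≡ 9. → (23, 9)
4P: (23, 9) + (24, 32). λ = (32 - 9)/(24 - 23) ≡ 23/1 mod 47. 1⁻¹ ≡ 1 (mod 47), so λ ≡ 23.
  x = λ² - 23 - 24 = 529 - 47 ≡ 12; y = λ·(23 - 12) - 9 ≡ 9. → (12, 9)
5P: (12, 9) + (24, 32). λ = (32 - 9)/(24 - 12) ≡ 23/12 mod 47. 12⁻¹ ≡ 4 (mod 47), so λ ≡ 45.
  x = λ² - 12 - 24 = 2025 - 36 ≡ 15; y = λ·(12 - 15) - 9 ≡ 44. → (15, 44)
6P: (15, 44) + (24, 32). λ = (32 - 44)/(24 - 15) ≡ 35/9 mod 47. 9⁻¹ ≡ 21 (mod 47), so λ ≡ 30.
  x = λ² - 15 - 24 = 900 - 39 ≡ 15; y = λ·(15 - 15) - 44 ≡ 3. → (15, 3)
7P: (15, 3) + (24, 32). λ = (32 - 3)/(24 - 15) ≡ 29/9 mod 47. 9⁻¹ ≡ 21 (mod 47), so λ ≡ 45.
  x = λ² - 15 - 24 = 2025 - 39 ≡ 12; y = λ·(15 - 12) - 3 ≡ 38. → (12, 38)
8P: (12, 38) + (24, 32). λ = (32 - 38)/(24 - 12) ≡ 41/12 mod 47. 12⁻¹ ≡ 4 (mod 47), so λ ≡ 23.
  x = λ² - 12 - 24 = 529 - 36 ≡ 23; y = λ·(12 - 23) - 38 ≡ 38. → (23, 38)
9P: (23, 38) + (24, 32). λ = (32 - 38)/(24 - 23) ≡ 41/1 mod 47. 1⁻¹ ≡ 1 (mod 47) since 1·1 = 1 ≡ 1, so λ ≡ 41.
  x = λ² - 23 - 24 = 1681 - 47 ≡ 36; y = λ·(23 - 36) - 38 ≡ 40. → (36, 40)
10P: (36, 40) + (24, 32). λ = (32 - 40)/(24 - 36) ≡ 39/35 mod 47. 35⁻¹ ≡ 43 (mod 47), so λ ≡ 32.
  x = λ² - 36 - 24 = 1024 - 60 ≡ 24; y = λ·(36 - 24) - 40 ≡ 15. → (24, 15)
11P: (24, 15) + (24, 32): same x and y₁ ≡ -y₂, so the sum is 𝒪.
11P = 𝒪, so the order is 11.

11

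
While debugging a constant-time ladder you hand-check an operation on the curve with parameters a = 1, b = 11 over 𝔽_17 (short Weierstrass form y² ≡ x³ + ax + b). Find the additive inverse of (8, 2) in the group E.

-(8, 2) = (8, -2 mod 17) = (8, 15).

(8, 15)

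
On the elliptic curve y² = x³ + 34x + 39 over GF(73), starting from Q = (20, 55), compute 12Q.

(34, 38)

Repeated addition: build up to 12Q.
2Q: tangent at (20, 55): λ = (3·20² + 34)/(2·55) ≡ 66/37. 37⁻¹ ≡ 2 (mod 73), so λ ≡ 66·2 ≡ 59.
  x = λ² - 20 - 20 = 3481 - 40 ≡ 10; y = λ·(20 - 10) - 55 ≡ 24. → (10, 24)
3Q: (10, 24) + (20, 55). λ = (55 - 24)/(20 - 10) ≡ 31/10 mod 73. 10⁻¹ ≡ 22 (mod 73), so λ ≡ 25.
  x = λ² - 10 - 20 = 625 - 30 ≡ 11; y = λ·(10 - 11) - 24 ≡ 24. → (11, 24)
4Q: (11, 24) + (20, 55). λ = (55 - 24)/(20 - 11) ≡ 31/9 mod 73. 9⁻¹ ≡ 65 (mod 73), so λ ≡ 44.
  x = λ² - 11 - 20 = 1936 - 31 ≡ 7; y = λ·(11 - 7) - 24 ≡ 6. → (7, 6)
5Q: (7, 6) + (20, 55). λ = (55 - 6)/(20 - 7) ≡ 49/13 mod 73. 13⁻¹ ≡ 45 (mod 73), so λ ≡ 15.
  x = λ² - 7 - 20 = 225 - 27 ≡ 52; y = λ·(7 - 52) - 6 ≡ 49. → (52, 49)
6Q: (52, 49) + (20, 55). λ = (55 - 49)/(20 - 52) ≡ 6/41 mod 73. 41⁻¹ ≡ 57 (mod 73) since 41·57 = 2337 ≡ 1, so λ ≡ 50.
  x = λ² - 52 - 20 = 2500 - 72 ≡ 19; y = λ·(52 - 19) - 49 ≡ 68. → (19, 68)
7Q: (19, 68) + (20, 55). λ = (55 - 68)/(20 - 19) ≡ 60/1 mod 73. 1⁻¹ ≡ 1 (mod 73), so λ ≡ 60.
  x = λ² - 19 - 20 = 3600 - 39 ≡ 57; y = λ·(19 - 57) - 68 ≡ 61. → (57, 61)
8Q: (57, 61) + (20, 55). λ = (55 - 61)/(20 - 57) ≡ 67/36 mod 73. 36⁻¹ ≡ 71 (mod 73) since 36·71 = 2556 ≡ 1, so λ ≡ 12.
  x = λ² - 57 - 20 = 144 - 77 ≡ 67; y = λ·(57 - 67) - 61 ≡ 38. → (67, 38)
9Q: (67, 38) + (20, 55). λ = (55 - 38)/(20 - 67) ≡ 17/26 mod 73. 26⁻¹ ≡ 59 (mod 73) since 26·59 = 1534 ≡ 1, so λ ≡ 54.
  x = λ² - 67 - 20 = 2916 - 87 ≡ 55; y = λ·(67 - 55) - 38 ≡ 26. → (55, 26)
10Q: (55, 26) + (20, 55). λ = (55 - 26)/(20 - 55) ≡ 29/38 mod 73. 38⁻¹ ≡ 25 (mod 73), so λ ≡ 68.
  x = λ² - 55 - 20 = 4624 - 75 ≡ 23; y = λ·(55 - 23) - 26 ≡ 33. → (23, 33)
11Q: (23, 33) + (20, 55). λ = (55 - 33)/(20 - 23) ≡ 22/70 mod 73. 70⁻¹ ≡ 24 (mod 73) since 70·24 = 1680 ≡ 1, so λ ≡ 17.
  x = λ² - 23 - 20 = 289 - 43 ≡ 27; y = λ·(23 - 27) - 33 ≡ 45. → (27, 45)
12Q: (27, 45) + (20, 55). λ = (55 - 45)/(20 - 27) ≡ 10/66 mod 73. 66⁻¹ ≡ 52 (mod 73), so λ ≡ 9.
  x = λ² - 27 - 20 = 81 - 47 ≡ 34; y = λ·(27 - 34) - 45 ≡ 38. → (34, 38)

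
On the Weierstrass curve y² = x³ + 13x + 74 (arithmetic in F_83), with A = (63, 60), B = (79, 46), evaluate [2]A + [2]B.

(2, 5)

First 2A:
Repeated addition: build up to 2A.
2A: tangent at (63, 60): λ = (3·63² + 13)/(2·60) ≡ 51/37. 37⁻¹ ≡ 9 (mod 83) since 37·9 = 333 ≡ 1, so λ ≡ 51·9 ≡ 44.
  x = λ² - 63 - 63 = 1936 - 126 ≡ 67; y = λ·(63 - 67) - 60 ≡ 13. → (67, 13)
2A = (67, 13).
Next 2B:
Repeated addition: build up to 2B.
2B: tangent at (79, 46): λ = (3·79² + 13)/(2·46) ≡ 61/9. 9⁻¹ ≡ 37 (mod 83), so λ ≡ 61·37 ≡ 16.
  x = λ² - 79 - 79 = 256 - 158 ≡ 15; y = λ·(79 - 15) - 46 ≡ 65. → (15, 65)
2B = (15, 65).
Finally 2A + 2B:
(67, 13) + (15, 65). λ = (65 - 13)/(15 - 67) ≡ 52/31 mod 83. 31⁻¹ ≡ 75 (mod 83), so λ ≡ 82.
  x = λ² - 67 - 15 = 6724 - 82 ≡ 2; y = λ·(67 - 2) - 13 ≡ 5. → (2, 5)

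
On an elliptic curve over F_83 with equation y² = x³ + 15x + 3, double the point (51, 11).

tangent at (51, 11): λ = (3·51² + 15)/(2·11) ≡ 16/22. 22⁻¹ ≡ 34 (mod 83), so λ ≡ 16·34 ≡ 46.
  x = λ² - 51 - 51 = 2116 - 102 ≡ 22; y = λ·(51 - 22) - 11 ≡ 78. → (22, 78)

(22, 78)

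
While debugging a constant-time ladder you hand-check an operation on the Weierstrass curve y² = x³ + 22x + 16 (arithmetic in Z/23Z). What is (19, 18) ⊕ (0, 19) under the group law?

(19, 18) + (0, 19). λ = (19 - 18)/(0 - 19) ≡ 1/4 mod 23. 4⁻¹ ≡ 6 (mod 23), so λ ≡ 6.
  x = λ² - 19 - 0 = 36 - 19 ≡ 17; y = λ·(19 - 17) - 18 ≡ 17. → (17, 17)

(17, 17)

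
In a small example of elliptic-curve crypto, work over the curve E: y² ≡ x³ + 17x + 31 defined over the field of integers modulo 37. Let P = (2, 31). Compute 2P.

tangent at (2, 31): λ = (3·2² + 17)/(2·31) ≡ 29/25. 25⁻¹ ≡ 3 (mod 37), so λ ≡ 29·3 ≡ 13.
  x = λ² - 2 - 2 = 169 - 4 ≡ 17; y = λ·(2 - 17) - 31 ≡ 33. → (17, 33)

(17, 33)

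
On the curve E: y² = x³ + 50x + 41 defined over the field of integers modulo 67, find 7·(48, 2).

(18, 26)

Write Q = (48, 2).
Repeated addition: build up to 7Q.
2Q: tangent at (48, 2): λ = (3·48² + 50)/(2·2) ≡ 61/4. 4⁻¹ ≡ 17 (mod 67), so λ ≡ 61·17 ≡ 32.
  x = λ² - 48 - 48 = 1024 - 96 ≡ 57; y = λ·(48 - 57) - 2 ≡ 45. → (57, 45)
3Q: (57, 45) + (48, 2). λ = (2 - 45)/(48 - 57) ≡ 24/58 mod 67. 58⁻¹ ≡ 52 (mod 67) since 58·52 = 3016 ≡ 1, so λ ≡ 42.
  x = λ² - 57 - 48 = 1764 - 105 ≡ 51; y = λ·(57 - 51) - 45 ≡ 6. → (51, 6)
4Q: (51, 6) + (48, 2). λ = (2 - 6)/(48 - 51) ≡ 63/64 mod 67. 64⁻¹ ≡ 22 (mod 67), so λ ≡ 46.
  x = λ² - 51 - 48 = 2116 - 99 ≡ 7; y = λ·(51 - 7) - 6 ≡ 8. → (7, 8)
5Q: (7, 8) + (48, 2). λ = (2 - 8)/(48 - 7) ≡ 61/41 mod 67. 41⁻¹ ≡ 18 (mod 67) since 41·18 = 738 ≡ 1, so λ ≡ 26.
  x = λ² - 7 - 48 = 676 - 55 ≡ 18; y = λ·(7 - 18) - 8 ≡ 41. → (18, 41)
6Q: (18, 41) + (48, 2). λ = (2 - 41)/(48 - 18) ≡ 28/30 mod 67. 30⁻¹ ≡ 38 (mod 67), so λ ≡ 59.
  x = λ² - 18 - 48 = 3481 - 66 ≡ 65; y = λ·(18 - 65) - 41 ≡ 0. → (65, 0)
7Q: (65, 0) + (48, 2). λ = (2 - 0)/(48 - 65) ≡ 2/50 mod 67. 50⁻¹ ≡ 63 (mod 67) since 50·63 = 3150 ≡ 1, so λ ≡ 59.
  x = λ² - 65 - 48 = 3481 - 113 ≡ 18; y = λ·(65 - 18) - 0 ≡ 26. → (18, 26)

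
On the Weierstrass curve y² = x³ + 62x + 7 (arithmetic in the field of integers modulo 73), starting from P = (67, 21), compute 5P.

Double-and-add on 5 = (101)₂. Start with P = (67, 21) for the leading 1-bit.
double: tangent at (67, 21): λ = (3·67² + 62)/(2·21) ≡ 24/42. 42⁻¹ ≡ 40 (mod 73) since 42·40 = 1680 ≡ 1, so λ ≡ 24·40 ≡ 11.
  x = λ² - 67 - 67 = 121 - 134 ≡ 60; y = λ·(67 - 60) - 21 ≡ 56. → (60, 56)
double: tangent at (60, 56): λ = (3·60² + 62)/(2·56) ≡ 58/39. 39⁻¹ ≡ 15 (mod 73), so λ ≡ 58·15 ≡ 67.
  x = λ² - 60 - 60 = 4489 - 120 ≡ 62; y = λ·(60 - 62) - 56 ≡ 29. → (62, 29)
add P: (62, 29) + (67, 21). λ = (21 - 29)/(67 - 62) ≡ 65/5 mod 73. 5⁻¹ ≡ 44 (mod 73), so λ ≡ 13.
  x = λ² - 62 - 67 = 169 - 129 ≡ 40; y = λ·(62 - 40) - 29 ≡ 38. → (40, 38)

(40, 38)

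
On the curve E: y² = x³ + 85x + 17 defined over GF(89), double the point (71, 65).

(15, 22)

tangent at (71, 65): λ = (3·71² + 85)/(2·65) ≡ 78/41. 41⁻¹ ≡ 76 (mod 89) since 41·76 = 3116 ≡ 1, so λ ≡ 78·76 ≡ 54.
  x = λ² - 71 - 71 = 2916 - 142 ≡ 15; y = λ·(71 - 15) - 65 ≡ 22. → (15, 22)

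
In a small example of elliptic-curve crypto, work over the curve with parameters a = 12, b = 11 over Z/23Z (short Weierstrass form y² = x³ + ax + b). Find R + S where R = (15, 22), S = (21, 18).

(13, 15)

(15, 22) + (21, 18). λ = (18 - 22)/(21 - 15) ≡ 19/6 mod 23. 6⁻¹ ≡ 4 (mod 23) since 6·4 = 24 ≡ 1, so λ ≡ 7.
  x = λ² - 15 - 21 = 49 - 36 ≡ 13; y = λ·(15 - 13) - 22 ≡ 15. → (13, 15)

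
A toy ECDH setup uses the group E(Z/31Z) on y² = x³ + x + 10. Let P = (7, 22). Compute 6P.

(14, 28)

Repeated addition: build up to 6P.
2P: tangent at (7, 22): λ = (3·7² + 1)/(2·22) ≡ 24/13. 13⁻¹ ≡ 12 (mod 31), so λ ≡ 24·12 ≡ 9.
  x = λ² - 7 - 7 = 81 - 14 ≡ 5; y = λ·(7 - 5) - 22 ≡ 27. → (5, 27)
3P: (5, 27) + (7, 22). λ = (22 - 27)/(7 - 5) ≡ 26/2 mod 31. 2⁻¹ ≡ 16 (mod 31), so λ ≡ 13.
  x = λ² - 5 - 7 = 169 - 12 ≡ 2; y = λ·(5 - 2) - 27 ≡ 12. → (2, 12)
4P: (2, 12) + (7, 22). λ = (22 - 12)/(7 - 2) ≡ 10/5 mod 31. 5⁻¹ ≡ 25 (mod 31), so λ ≡ 2.
  x = λ² - 2 - 7 = 4 - 9 ≡ 26; y = λ·(2 - 26) - 12 ≡ 2. → (26, 2)
5P: (26, 2) + (7, 22). λ = (22 - 2)/(7 - 26) ≡ 20/12 mod 31. 12⁻¹ ≡ 13 (mod 31), so λ ≡ 12.
  x = λ² - 26 - 7 = 144 - 33 ≡ 18; y = λ·(26 - 18) - 2 ≡ 1. → (18, 1)
6P: (18, 1) + (7, 22). λ = (22 - 1)/(7 - 18) ≡ 21/20 mod 31. 20⁻¹ ≡ 14 (mod 31), so λ ≡ 15.
  x = λ² - 18 - 7 = 225 - 25 ≡ 14; y = λ·(18 - 14) - 1 ≡ 28. → (14, 28)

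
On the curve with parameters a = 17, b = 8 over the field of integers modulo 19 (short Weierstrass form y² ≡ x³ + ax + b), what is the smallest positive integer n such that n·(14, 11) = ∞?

11

2P: tangent at (14, 11): λ = (3·14² + 17)/(2·11) ≡ 16/3. 3⁻¹ ≡ 13 (mod 19), so λ ≡ 16·13 ≡ 18.
  x = λ² - 14 - 14 = 324 - 28 ≡ 11; y = λ·(14 - 11) - 11 ≡ 5. → (11, 5)
3P: (11, 5) + (14, 11). λ = (11 - 5)/(14 - 11) ≡ 6/3 mod 19. 3⁻¹ ≡ 13 (mod 19) since 3·13 = 39 ≡ 1, so λ ≡ 2.
  x = λ² - 11 - 14 = 4 - 25 ≡ 17; y = λ·(11 - 17) - 5 ≡ 2. → (17, 2)
4P: (17, 2) + (14, 11). λ = (11 - 2)/(14 - 17) ≡ 9/16 mod 19. 16⁻¹ ≡ 6 (mod 19), so λ ≡ 16.
  x = λ² - 17 - 14 = 256 - 31 ≡ 16; y = λ·(17 - 16) - 2 ≡ 14. → (16, 14)
5P: (16, 14) + (14, 11). λ = (11 - 14)/(14 - 16) ≡ 16/17 mod 19. 17⁻¹ ≡ 9 (mod 19) since 17·9 = 153 ≡ 1, so λ ≡ 11.
  x = λ² - 16 - 14 = 121 - 30 ≡ 15; y = λ·(16 - 15) - 14 ≡ 16. → (15, 16)
6P: (15, 16) + (14, 11). λ = (11 - 16)/(14 - 15) ≡ 14/18 mod 19. 18⁻¹ ≡ 18 (mod 19), so λ ≡ 5.
  x = λ² - 15 - 14 = 25 - 29 ≡ 15; y = λ·(15 - 15) - 16 ≡ 3. → (15, 3)
7P: (15, 3) + (14, 11). λ = (11 - 3)/(14 - 15) ≡ 8/18 mod 19. 18⁻¹ ≡ 18 (mod 19), so λ ≡ 11.
  x = λ² - 15 - 14 = 121 - 29 ≡ 16; y = λ·(15 - 16) - 3 ≡ 5. → (16, 5)
8P: (16, 5) + (14, 11). λ = (11 - 5)/(14 - 16) ≡ 6/17 mod 19. 17⁻¹ ≡ 9 (mod 19), so λ ≡ 16.
  x = λ² - 16 - 14 = 256 - 30 ≡ 17; y = λ·(16 - 17) - 5 ≡ 17. → (17, 17)
9P: (17, 17) + (14, 11). λ = (11 - 17)/(14 - 17) ≡ 13/16 mod 19. 16⁻¹ ≡ 6 (mod 19), so λ ≡ 2.
  x = λ² - 17 - 14 = 4 - 31 ≡ 11; y = λ·(17 - 11) - 17 ≡ 14. → (11, 14)
10P: (11, 14) + (14, 11). λ = (11 - 14)/(14 - 11) ≡ 16/3 mod 19. 3⁻¹ ≡ 13 (mod 19), so λ ≡ 18.
  x = λ² - 11 - 14 = 324 - 25 ≡ 14; y = λ·(11 - 14) - 14 ≡ 8. → (14, 8)
11P: (14, 8) + (14, 11): same x and y₁ ≡ -y₂, so the sum is ∞.
11P = ∞, so the order is 11.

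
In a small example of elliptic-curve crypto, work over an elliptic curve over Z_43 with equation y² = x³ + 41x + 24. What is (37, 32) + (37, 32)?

(21, 16)

tangent at (37, 32): λ = (3·37² + 41)/(2·32) ≡ 20/21. 21⁻¹ ≡ 41 (mod 43), so λ ≡ 20·41 ≡ 3.
  x = λ² - 37 - 37 = 9 - 74 ≡ 21; y = λ·(37 - 21) - 32 ≡ 16. → (21, 16)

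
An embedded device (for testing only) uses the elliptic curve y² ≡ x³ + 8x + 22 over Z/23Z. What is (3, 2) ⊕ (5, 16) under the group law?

(18, 8)

(3, 2) + (5, 16). λ = (16 - 2)/(5 - 3) ≡ 14/2 mod 23. 2⁻¹ ≡ 12 (mod 23) since 2·12 = 24 ≡ 1, so λ ≡ 7.
  x = λ² - 3 - 5 = 49 - 8 ≡ 18; y = λ·(3 - 18) - 2 ≡ 8. → (18, 8)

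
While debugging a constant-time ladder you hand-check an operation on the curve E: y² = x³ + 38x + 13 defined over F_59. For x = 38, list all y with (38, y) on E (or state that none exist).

none

x³ + 38x + 13 = 56329 ≡ 43 (mod 59).
43 is a non-residue mod 59; no y exists.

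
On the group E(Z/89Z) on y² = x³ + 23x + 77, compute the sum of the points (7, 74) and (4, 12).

(7, 74) + (4, 12). λ = (12 - 74)/(4 - 7) ≡ 27/86 mod 89. 86⁻¹ ≡ 59 (mod 89), so λ ≡ 80.
  x = λ² - 7 - 4 = 6400 - 11 ≡ 70; y = λ·(7 - 70) - 74 ≡ 48. → (70, 48)

(70, 48)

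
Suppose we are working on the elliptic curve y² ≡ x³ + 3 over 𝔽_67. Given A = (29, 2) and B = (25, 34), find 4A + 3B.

First 4A:
Double-and-add on 4 = (100)₂. Start with A = (29, 2) for the leading 1-bit.
double: tangent at (29, 2): λ = (3·29² + 0)/(2·2) ≡ 44/4. 4⁻¹ ≡ 17 (mod 67), so λ ≡ 44·17 ≡ 11.
  x = λ² - 29 - 29 = 121 - 58 ≡ 63; y = λ·(29 - 63) - 2 ≡ 26. → (63, 26)
double: tangent at (63, 26): λ = (3·63² + 0)/(2·26) ≡ 48/52. 52⁻¹ ≡ 58 (mod 67) since 52·58 = 3016 ≡ 1, so λ ≡ 48·58 ≡ 37.
  x = λ² - 63 - 63 = 1369 - 126 ≡ 37; y = λ·(63 - 37) - 26 ≡ 65. → (37, 65)
4A = (37, 65).
Next 3B:
Repeated addition: build up to 3B.
2B: tangent at (25, 34): λ = (3·25² + 0)/(2·34) ≡ 66/1. 1⁻¹ ≡ 1 (mod 67), so λ ≡ 66·1 ≡ 66.
  x = λ² - 25 - 25 = 4356 - 50 ≡ 18; y = λ·(25 - 18) - 34 ≡ 26. → (18, 26)
3B: (18, 26) + (25, 34). λ = (34 - 26)/(25 - 18) ≡ 8/7 mod 67. 7⁻¹ ≡ 48 (mod 67) since 7·48 = 336 ≡ 1, so λ ≡ 49.
  x = λ² - 18 - 25 = 2401 - 43 ≡ 13; y = λ·(18 - 13) - 26 ≡ 18. → (13, 18)
3B = (13, 18).
Finally 4A + 3B:
(37, 65) + (13, 18). λ = (18 - 65)/(13 - 37) ≡ 20/43 mod 67. 43⁻¹ ≡ 53 (mod 67), so λ ≡ 55.
  x = λ² - 37 - 13 = 3025 - 50 ≡ 27; y = λ·(37 - 27) - 65 ≡ 16. → (27, 16)

(27, 16)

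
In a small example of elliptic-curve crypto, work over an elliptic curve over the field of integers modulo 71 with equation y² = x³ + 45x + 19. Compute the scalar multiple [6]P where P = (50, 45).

Repeated addition: build up to 6P.
2P: tangent at (50, 45): λ = (3·50² + 45)/(2·45) ≡ 19/19. 19⁻¹ ≡ 15 (mod 71), so λ ≡ 19·15 ≡ 1.
  x = λ² - 50 - 50 = 1 - 100 ≡ 43; y = λ·(50 - 43) - 45 ≡ 33. → (43, 33)
3P: (43, 33) + (50, 45). λ = (45 - 33)/(50 - 43) ≡ 12/7 mod 71. 7⁻¹ ≡ 61 (mod 71), so λ ≡ 22.
  x = λ² - 43 - 50 = 484 - 93 ≡ 36; y = λ·(43 - 36) - 33 ≡ 50. → (36, 50)
4P: (36, 50) + (50, 45). λ = (45 - 50)/(50 - 36) ≡ 66/14 mod 71. 14⁻¹ ≡ 66 (mod 71), so λ ≡ 25.
  x = λ² - 36 - 50 = 625 - 86 ≡ 42; y = λ·(36 - 42) - 50 ≡ 13. → (42, 13)
5P: (42, 13) + (50, 45). λ = (45 - 13)/(50 - 42) ≡ 32/8 mod 71. 8⁻¹ ≡ 9 (mod 71), so λ ≡ 4.
  x = λ² - 42 - 50 = 16 - 92 ≡ 66; y = λ·(42 - 66) - 13 ≡ 33. → (66, 33)
6P: (66, 33) + (50, 45). λ = (45 - 33)/(50 - 66) ≡ 12/55 mod 71. 55⁻¹ ≡ 31 (mod 71) since 55·31 = 1705 ≡ 1, so λ ≡ 17.
  x = λ² - 66 - 50 = 289 - 116 ≡ 31; y = λ·(66 - 31) - 33 ≡ 65. → (31, 65)

(31, 65)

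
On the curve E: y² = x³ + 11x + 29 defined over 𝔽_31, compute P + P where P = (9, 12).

tangent at (9, 12): λ = (3·9² + 11)/(2·12) ≡ 6/24. 24⁻¹ ≡ 22 (mod 31), so λ ≡ 6·22 ≡ 8.
  x = λ² - 9 - 9 = 64 - 18 ≡ 15; y = λ·(9 - 15) - 12 ≡ 2. → (15, 2)

(15, 2)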